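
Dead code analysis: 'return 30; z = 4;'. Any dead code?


statement follows a return and is unreachable
Dead: 'z = 4'


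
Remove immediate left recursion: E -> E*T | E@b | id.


Left-recursive alternatives: E*T, E@b; non-recursive: id
Introduce E': E -> idE', E' -> *TE' | @bE' | ε


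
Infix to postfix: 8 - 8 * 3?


* has higher precedence, evaluate 8*3 first
Postfix: 8 8 3 * -


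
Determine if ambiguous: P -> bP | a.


right-linear, alternatives start with distinct terminals 'b' vs 'a': unique leftmost derivation
Unambiguous


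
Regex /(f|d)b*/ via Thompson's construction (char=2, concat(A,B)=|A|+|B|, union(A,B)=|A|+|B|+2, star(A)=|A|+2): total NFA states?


Syntax tree has 3 char leaf(s), 1 union(s), 1 star(s)
chars contribute 3×2 = 6; each union adds +2; each star adds +2
Total: 6 + 2 + 2 = 10 states


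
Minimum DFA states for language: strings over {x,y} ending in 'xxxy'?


Track the longest suffix of input matching a prefix of 'xxxy': 5 classes (prefixes of length 0..4)
Minimal DFA: 5 states


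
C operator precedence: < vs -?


'-' is additive (level 9); '<' is relational (level 7)
Higher level binds tighter
'-' has higher precedence than '<'


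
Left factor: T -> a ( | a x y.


Common prefix: 'a'
Factored: T -> a T', T' -> ( | x y


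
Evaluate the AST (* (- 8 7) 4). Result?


Evaluate inner: (- 8 7) = 1
Evaluate root: (* 1 4) = 4
Result: 4


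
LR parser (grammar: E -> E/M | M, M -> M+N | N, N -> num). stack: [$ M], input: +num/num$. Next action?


shift '+' to continue M -> M+N
Action: shift


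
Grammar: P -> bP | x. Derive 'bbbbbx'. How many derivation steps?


Derivation: P => bP => bbP => bbbP => bbbbP => bbbbbP => bbbbbx
Steps: 6


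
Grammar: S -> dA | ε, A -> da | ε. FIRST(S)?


Per alternative of S: FIRST(dA) = {d}; FIRST(ε) = {ε}
FIRST(S) = {d, ε}


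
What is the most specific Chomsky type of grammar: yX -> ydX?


LHS has context (more than one symbol) and |LHS| ≤ |RHS|
Classification: Type 1 (Context-Sensitive)


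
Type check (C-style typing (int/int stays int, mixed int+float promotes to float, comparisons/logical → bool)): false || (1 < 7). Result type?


Operand types: bool || bool
Rule: logical operators take bool operands and yield bool
Result type: bool


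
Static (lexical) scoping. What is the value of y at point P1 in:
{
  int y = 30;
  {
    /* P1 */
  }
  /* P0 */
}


P1's block does not declare y; resolves to the enclosing declaration at depth 0
y = 30


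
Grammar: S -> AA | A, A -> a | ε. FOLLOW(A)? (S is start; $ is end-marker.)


$ ∈ FOLLOW(S). For each A -> αBβ: add FIRST(β)\{ε} to FOLLOW(B); if β nullable, add FOLLOW(A).
FOLLOW(A) = {$, a}


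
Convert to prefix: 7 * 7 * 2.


left-to-right (same/higher precedence on left): tree is (* (* 7 7) 2)
Prefix: * * 7 7 2


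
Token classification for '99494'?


Pattern: digits only
Type: INTEGER_LITERAL


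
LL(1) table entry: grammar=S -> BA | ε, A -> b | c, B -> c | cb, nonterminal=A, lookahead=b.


For [A, b]: 'b' ∈ FIRST(b)
Entry: A -> b


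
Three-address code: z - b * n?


Break into single-operator statements:
t1 = b * n
t2 = z - t1


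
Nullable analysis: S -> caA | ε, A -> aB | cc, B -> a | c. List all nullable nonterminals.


A nonterminal is nullable iff some alternative derives ε (directly, or every symbol in it is nullable)
Nullable: {S}


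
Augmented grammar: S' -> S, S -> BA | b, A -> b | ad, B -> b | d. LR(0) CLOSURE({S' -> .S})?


Start: S' -> .S
For each item with dot before a nonterminal B, add B -> .γ for every B-production
Closure: [S' -> .S, S -> .BA, S -> .b, B -> .b, B -> .d]


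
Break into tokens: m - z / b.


Scan left to right, longest-match per lexeme
Tokens: ID(m), OP(-), ID(z), OP(/), ID(b)


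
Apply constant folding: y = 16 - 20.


16 - 20 = -4 at compile time
Optimized: y = -4


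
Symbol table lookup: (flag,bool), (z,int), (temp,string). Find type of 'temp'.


Lookup 'temp' → type string


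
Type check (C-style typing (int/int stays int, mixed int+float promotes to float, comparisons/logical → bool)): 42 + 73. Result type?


Operand types: int + int
Rule: mixed int/float promotes to float; int/int stays int
Result type: int


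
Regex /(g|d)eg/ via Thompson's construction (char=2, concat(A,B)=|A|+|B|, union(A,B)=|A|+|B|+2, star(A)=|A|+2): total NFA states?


Syntax tree has 4 char leaf(s), 1 union(s), 0 star(s)
chars contribute 4×2 = 8; each union adds +2; each star adds +2
Total: 8 + 2 + 0 = 10 states


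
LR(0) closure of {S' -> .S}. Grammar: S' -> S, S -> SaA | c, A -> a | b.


Start: S' -> .S
For each item with dot before a nonterminal B, add B -> .γ for every B-production
Closure: [S' -> .S, S -> .SaA, S -> .c]


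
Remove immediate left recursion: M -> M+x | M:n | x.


Left-recursive alternatives: M+x, M:n; non-recursive: x
Introduce M': M -> xM', M' -> +xM' | :nM' | ε


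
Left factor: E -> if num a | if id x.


Common prefix: 'if'
Factored: E -> if E', E' -> num a | id x


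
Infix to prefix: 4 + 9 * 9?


'*' binds tighter: tree is (+ 4 (* 9 9))
Prefix: + 4 * 9 9


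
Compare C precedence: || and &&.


'&&' is logical AND (level 2); '||' is logical OR (level 1)
Higher level binds tighter
'&&' has higher precedence than '||'


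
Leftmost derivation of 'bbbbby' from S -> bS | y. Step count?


Derivation: S => bS => bbS => bbbS => bbbbS => bbbbbS => bbbbby
Steps: 6


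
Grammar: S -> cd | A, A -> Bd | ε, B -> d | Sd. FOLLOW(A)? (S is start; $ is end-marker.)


$ ∈ FOLLOW(S). For each A -> αBβ: add FIRST(β)\{ε} to FOLLOW(B); if β nullable, add FOLLOW(A).
FOLLOW(A) = {$, d}


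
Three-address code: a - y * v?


Break into single-operator statements:
t1 = y * v
t2 = a - t1


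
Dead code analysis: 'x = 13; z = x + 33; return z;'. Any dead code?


x is read by z's definition; z is returned
No dead code


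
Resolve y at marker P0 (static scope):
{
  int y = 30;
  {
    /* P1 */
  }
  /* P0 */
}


y declared in the same block as P0
y = 30


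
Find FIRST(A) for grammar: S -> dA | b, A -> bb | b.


Per alternative of A: FIRST(bb) = {b}; FIRST(b) = {b}
FIRST(A) = {b}


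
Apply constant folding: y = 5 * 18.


5 * 18 = 90 at compile time
Optimized: y = 90


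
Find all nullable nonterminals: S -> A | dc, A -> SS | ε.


A nonterminal is nullable iff some alternative derives ε (directly, or every symbol in it is nullable)
Nullable: {A, S}


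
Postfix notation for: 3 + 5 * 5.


* has higher precedence, evaluate 5*5 first
Postfix: 3 5 5 * +


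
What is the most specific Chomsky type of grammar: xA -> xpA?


LHS has context (more than one symbol) and |LHS| ≤ |RHS|
Classification: Type 1 (Context-Sensitive)


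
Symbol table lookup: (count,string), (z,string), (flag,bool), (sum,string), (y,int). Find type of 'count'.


Lookup 'count' → type string


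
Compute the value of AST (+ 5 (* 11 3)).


Evaluate inner: (* 11 3) = 33
Evaluate root: (+ 5 33) = 38
Result: 38


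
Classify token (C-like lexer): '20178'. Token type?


Pattern: digits only
Type: INTEGER_LITERAL


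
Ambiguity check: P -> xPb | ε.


balanced x^n…b^n: each string has a unique parse
Unambiguous


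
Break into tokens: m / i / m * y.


Scan left to right, longest-match per lexeme
Tokens: ID(m), OP(/), ID(i), OP(/), ID(m), OP(*), ID(y)


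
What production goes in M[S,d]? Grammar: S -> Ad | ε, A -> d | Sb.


For [S, d]: 'd' ∈ FIRST(Ad)
Entry: S -> Ad


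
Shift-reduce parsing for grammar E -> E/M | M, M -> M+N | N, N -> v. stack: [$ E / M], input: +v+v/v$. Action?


'+' can extend M; shift to build M -> M+N
Action: shift


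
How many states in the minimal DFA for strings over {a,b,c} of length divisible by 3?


Track length mod 3: states 0..2, accept at 0
Minimal DFA: 3 states


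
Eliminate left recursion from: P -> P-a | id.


Left-recursive alternatives: P-a; non-recursive: id
Introduce P': P -> idP', P' -> -aP' | ε


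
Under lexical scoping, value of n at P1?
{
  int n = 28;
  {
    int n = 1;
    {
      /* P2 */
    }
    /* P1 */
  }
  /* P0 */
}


n declared in the same block as P1
n = 1


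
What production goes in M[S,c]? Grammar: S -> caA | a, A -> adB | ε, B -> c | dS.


For [S, c]: 'c' ∈ FIRST(caA)
Entry: S -> caA


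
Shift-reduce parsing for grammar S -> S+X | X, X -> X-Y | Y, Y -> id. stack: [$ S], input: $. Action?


start symbol S on stack, input exhausted
Action: accept


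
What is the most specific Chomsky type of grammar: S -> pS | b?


Right-linear: every RHS is a terminal or a terminal followed by one nonterminal
Classification: Type 3 (Regular)


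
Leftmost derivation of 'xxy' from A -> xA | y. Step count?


Derivation: A => xA => xxA => xxy
Steps: 3


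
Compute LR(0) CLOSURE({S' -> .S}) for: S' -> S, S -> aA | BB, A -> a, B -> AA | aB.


Start: S' -> .S
For each item with dot before a nonterminal B, add B -> .γ for every B-production
Closure: [S' -> .S, S -> .aA, S -> .BB, B -> .AA, B -> .aB, A -> .a]


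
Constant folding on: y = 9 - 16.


9 - 16 = -7 at compile time
Optimized: y = -7


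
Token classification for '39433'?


Pattern: digits only
Type: INTEGER_LITERAL


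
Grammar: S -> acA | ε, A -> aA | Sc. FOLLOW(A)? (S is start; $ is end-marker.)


$ ∈ FOLLOW(S). For each A -> αBβ: add FIRST(β)\{ε} to FOLLOW(B); if β nullable, add FOLLOW(A).
FOLLOW(A) = {$, c}


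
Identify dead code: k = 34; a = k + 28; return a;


k is read by a's definition; a is returned
No dead code


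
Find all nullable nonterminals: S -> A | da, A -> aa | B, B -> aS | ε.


A nonterminal is nullable iff some alternative derives ε (directly, or every symbol in it is nullable)
Nullable: {A, B, S}


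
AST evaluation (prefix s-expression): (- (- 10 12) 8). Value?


Evaluate inner: (- 10 12) = -2
Evaluate root: (- -2 8) = -10
Result: -10


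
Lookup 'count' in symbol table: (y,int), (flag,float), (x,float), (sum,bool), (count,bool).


Lookup 'count' → type bool


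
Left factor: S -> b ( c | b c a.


Common prefix: 'b'
Factored: S -> b S', S' -> ( c | c a


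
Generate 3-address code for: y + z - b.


Break into single-operator statements:
t1 = y + z
t2 = t1 - b


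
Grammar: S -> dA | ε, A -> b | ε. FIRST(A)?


Per alternative of A: FIRST(b) = {b}; FIRST(ε) = {ε}
FIRST(A) = {b, ε}


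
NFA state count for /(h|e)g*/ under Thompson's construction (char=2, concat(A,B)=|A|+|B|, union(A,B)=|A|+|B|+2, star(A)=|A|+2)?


Syntax tree has 3 char leaf(s), 1 union(s), 1 star(s)
chars contribute 3×2 = 6; each union adds +2; each star adds +2
Total: 6 + 2 + 2 = 10 states


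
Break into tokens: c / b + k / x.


Scan left to right, longest-match per lexeme
Tokens: ID(c), OP(/), ID(b), OP(+), ID(k), OP(/), ID(x)


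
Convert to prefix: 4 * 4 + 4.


left-to-right (same/higher precedence on left): tree is (+ (* 4 4) 4)
Prefix: + * 4 4 4


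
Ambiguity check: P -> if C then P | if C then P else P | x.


dangling else: 'if C then if C then x else x' parses two ways
Ambiguous


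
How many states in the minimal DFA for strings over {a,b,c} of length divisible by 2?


Track length mod 2: states 0..1, accept at 0
Minimal DFA: 2 states


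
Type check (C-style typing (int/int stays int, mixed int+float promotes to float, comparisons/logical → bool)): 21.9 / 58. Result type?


Operand types: float / int
Rule: mixed int/float promotes to float; int/int stays int
Result type: float


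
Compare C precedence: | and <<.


'<<' is shift (level 8); '|' is bitwise OR (level 3)
Higher level binds tighter
'<<' has higher precedence than '|'


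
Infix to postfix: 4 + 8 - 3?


Left to right (same or higher precedence on left)
Postfix: 4 8 + 3 -


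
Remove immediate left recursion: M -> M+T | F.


Left-recursive alternatives: M+T; non-recursive: F
Introduce M': M -> FM', M' -> +TM' | ε


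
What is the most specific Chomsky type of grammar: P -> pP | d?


Right-linear: every RHS is a terminal or a terminal followed by one nonterminal
Classification: Type 3 (Regular)


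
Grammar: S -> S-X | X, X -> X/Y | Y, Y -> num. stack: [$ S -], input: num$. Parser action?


no handle ('S-' is not any RHS); shift 'num'
Action: shift


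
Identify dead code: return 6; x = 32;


statement follows a return and is unreachable
Dead: 'x = 32'


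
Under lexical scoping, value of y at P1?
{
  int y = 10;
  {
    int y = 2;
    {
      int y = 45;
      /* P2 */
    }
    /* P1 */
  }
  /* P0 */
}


y declared in the same block as P1
y = 2


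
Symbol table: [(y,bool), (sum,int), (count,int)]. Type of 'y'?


Lookup 'y' → type bool


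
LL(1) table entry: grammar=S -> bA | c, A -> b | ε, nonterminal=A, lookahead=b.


For [A, b]: 'b' ∈ FIRST(b)
Entry: A -> b


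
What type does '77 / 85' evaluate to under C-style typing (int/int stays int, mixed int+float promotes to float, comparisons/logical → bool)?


Operand types: int / int
Rule: mixed int/float promotes to float; int/int stays int
Result type: int


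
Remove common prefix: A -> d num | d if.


Common prefix: 'd'
Factored: A -> d A', A' -> num | if


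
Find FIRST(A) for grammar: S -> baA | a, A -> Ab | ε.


Per alternative of A: FIRST(Ab) = {b}; FIRST(ε) = {ε}
FIRST(A) = {b, ε}


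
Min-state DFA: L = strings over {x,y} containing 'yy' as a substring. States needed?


KMP-style automaton: 2 progress states + 1 absorbing accept = 3
Minimal DFA: 3 states


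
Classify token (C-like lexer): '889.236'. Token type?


Pattern: digits with a decimal point
Type: FLOAT_LITERAL


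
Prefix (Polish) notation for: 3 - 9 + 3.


left-to-right (same/higher precedence on left): tree is (+ (- 3 9) 3)
Prefix: + - 3 9 3


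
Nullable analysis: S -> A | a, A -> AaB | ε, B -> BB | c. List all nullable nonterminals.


A nonterminal is nullable iff some alternative derives ε (directly, or every symbol in it is nullable)
Nullable: {A, S}


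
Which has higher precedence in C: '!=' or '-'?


'-' is additive (level 9); '!=' is equality (level 6)
Higher level binds tighter
'-' has higher precedence than '!='


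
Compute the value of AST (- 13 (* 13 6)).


Evaluate inner: (* 13 6) = 78
Evaluate root: (- 13 78) = -65
Result: -65


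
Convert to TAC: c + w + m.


Break into single-operator statements:
t1 = c + w
t2 = t1 + m


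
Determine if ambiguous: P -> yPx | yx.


balanced y^n…x^n: each string has a unique parse
Unambiguous


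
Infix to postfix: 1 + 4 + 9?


Left to right (same or higher precedence on left)
Postfix: 1 4 + 9 +


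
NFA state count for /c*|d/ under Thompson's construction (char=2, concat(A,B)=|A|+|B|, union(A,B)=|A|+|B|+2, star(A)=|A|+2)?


Syntax tree has 2 char leaf(s), 1 union(s), 1 star(s)
chars contribute 2×2 = 4; each union adds +2; each star adds +2
Total: 4 + 2 + 2 = 8 states


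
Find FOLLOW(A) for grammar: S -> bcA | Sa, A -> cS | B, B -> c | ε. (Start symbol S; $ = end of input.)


$ ∈ FOLLOW(S). For each A -> αBβ: add FIRST(β)\{ε} to FOLLOW(B); if β nullable, add FOLLOW(A).
FOLLOW(A) = {$, a}


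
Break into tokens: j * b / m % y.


Scan left to right, longest-match per lexeme
Tokens: ID(j), OP(*), ID(b), OP(/), ID(m), OP(%), ID(y)


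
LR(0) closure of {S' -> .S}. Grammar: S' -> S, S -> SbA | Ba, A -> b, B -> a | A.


Start: S' -> .S
For each item with dot before a nonterminal B, add B -> .γ for every B-production
Closure: [S' -> .S, S -> .SbA, S -> .Ba, B -> .a, B -> .A, A -> .b]


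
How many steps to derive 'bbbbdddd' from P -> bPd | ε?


Derivation: P => bPd => bbPdd => bbbPddd => bbbbPdddd => bbbbdddd
Steps: 5


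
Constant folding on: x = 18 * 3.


18 * 3 = 54 at compile time
Optimized: x = 54


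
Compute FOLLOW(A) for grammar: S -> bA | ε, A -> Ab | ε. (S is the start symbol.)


$ ∈ FOLLOW(S). For each A -> αBβ: add FIRST(β)\{ε} to FOLLOW(B); if β nullable, add FOLLOW(A).
FOLLOW(A) = {$, b}


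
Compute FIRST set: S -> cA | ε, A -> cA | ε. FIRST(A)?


Per alternative of A: FIRST(cA) = {c}; FIRST(ε) = {ε}
FIRST(A) = {c, ε}


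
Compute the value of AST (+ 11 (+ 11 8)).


Evaluate inner: (+ 11 8) = 19
Evaluate root: (+ 11 19) = 30
Result: 30


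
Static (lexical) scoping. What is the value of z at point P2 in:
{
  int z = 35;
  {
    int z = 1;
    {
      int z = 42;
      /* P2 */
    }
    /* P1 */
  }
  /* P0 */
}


z declared in the same block as P2
z = 42


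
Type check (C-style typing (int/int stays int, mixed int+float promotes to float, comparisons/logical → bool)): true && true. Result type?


Operand types: bool && bool
Rule: logical operators take bool operands and yield bool
Result type: bool


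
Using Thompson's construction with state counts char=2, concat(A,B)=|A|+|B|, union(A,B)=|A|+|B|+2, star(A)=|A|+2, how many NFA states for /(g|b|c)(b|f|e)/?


Syntax tree has 6 char leaf(s), 4 union(s), 0 star(s)
chars contribute 6×2 = 12; each union adds +2; each star adds +2
Total: 12 + 8 + 0 = 20 states


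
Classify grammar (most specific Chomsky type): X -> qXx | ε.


Single nonterminal LHS, but q^n x^n is not regular
Classification: Type 2 (Context-Free)


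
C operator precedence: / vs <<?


'/' is multiplicative (level 10); '<<' is shift (level 8)
Higher level binds tighter
'/' has higher precedence than '<<'


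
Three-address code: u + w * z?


Break into single-operator statements:
t1 = w * z
t2 = u + t1


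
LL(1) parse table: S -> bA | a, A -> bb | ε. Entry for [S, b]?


For [S, b]: 'b' ∈ FIRST(bA)
Entry: S -> bA


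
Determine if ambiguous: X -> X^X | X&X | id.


'id^id&id' has two parse trees (no precedence encoded between ^ and &)
Ambiguous


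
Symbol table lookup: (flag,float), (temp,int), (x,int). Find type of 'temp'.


Lookup 'temp' → type int


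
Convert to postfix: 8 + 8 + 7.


Left to right (same or higher precedence on left)
Postfix: 8 8 + 7 +


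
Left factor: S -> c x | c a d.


Common prefix: 'c'
Factored: S -> c S', S' -> x | a d


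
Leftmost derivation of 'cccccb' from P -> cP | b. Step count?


Derivation: P => cP => ccP => cccP => ccccP => cccccP => cccccb
Steps: 6


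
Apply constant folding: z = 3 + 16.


3 + 16 = 19 at compile time
Optimized: z = 19


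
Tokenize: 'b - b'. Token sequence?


Scan left to right, longest-match per lexeme
Tokens: ID(b), OP(-), ID(b)


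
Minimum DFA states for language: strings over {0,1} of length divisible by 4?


Track length mod 4: states 0..3, accept at 0
Minimal DFA: 4 states


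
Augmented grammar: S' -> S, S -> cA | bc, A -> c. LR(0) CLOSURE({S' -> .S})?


Start: S' -> .S
For each item with dot before a nonterminal B, add B -> .γ for every B-production
Closure: [S' -> .S, S -> .cA, S -> .bc]


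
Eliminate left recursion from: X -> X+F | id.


Left-recursive alternatives: X+F; non-recursive: id
Introduce X': X -> idX', X' -> +FX' | ε


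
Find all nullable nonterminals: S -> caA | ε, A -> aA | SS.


A nonterminal is nullable iff some alternative derives ε (directly, or every symbol in it is nullable)
Nullable: {A, S}


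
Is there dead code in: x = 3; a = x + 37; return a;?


x is read by a's definition; a is returned
No dead code


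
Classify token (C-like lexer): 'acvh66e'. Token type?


Pattern: letter/underscore followed by alphanumerics, not a keyword
Type: IDENTIFIER


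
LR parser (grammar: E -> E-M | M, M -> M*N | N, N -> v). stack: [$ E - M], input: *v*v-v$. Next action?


'*' can extend M; shift to build M -> M*N
Action: shift


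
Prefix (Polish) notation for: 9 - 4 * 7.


'*' binds tighter: tree is (- 9 (* 4 7))
Prefix: - 9 * 4 7


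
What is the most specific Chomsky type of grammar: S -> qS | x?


Right-linear: every RHS is a terminal or a terminal followed by one nonterminal
Classification: Type 3 (Regular)


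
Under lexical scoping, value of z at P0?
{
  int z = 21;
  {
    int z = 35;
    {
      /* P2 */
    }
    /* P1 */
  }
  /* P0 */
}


z declared in the same block as P0
z = 21


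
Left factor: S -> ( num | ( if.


Common prefix: '('
Factored: S -> ( S', S' -> num | if


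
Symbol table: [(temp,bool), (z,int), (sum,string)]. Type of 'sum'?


Lookup 'sum' → type string


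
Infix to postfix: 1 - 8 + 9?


Left to right (same or higher precedence on left)
Postfix: 1 8 - 9 +


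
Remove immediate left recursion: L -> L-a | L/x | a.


Left-recursive alternatives: L-a, L/x; non-recursive: a
Introduce L': L -> aL', L' -> -aL' | /xL' | ε


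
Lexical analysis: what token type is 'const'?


Pattern: reserved word
Type: KEYWORD


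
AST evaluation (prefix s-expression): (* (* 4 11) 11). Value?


Evaluate inner: (* 4 11) = 44
Evaluate root: (* 44 11) = 484
Result: 484


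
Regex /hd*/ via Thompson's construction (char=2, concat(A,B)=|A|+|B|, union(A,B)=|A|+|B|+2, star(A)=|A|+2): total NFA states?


Syntax tree has 2 char leaf(s), 0 union(s), 1 star(s)
chars contribute 2×2 = 4; each union adds +2; each star adds +2
Total: 4 + 0 + 2 = 6 states


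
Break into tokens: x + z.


Scan left to right, longest-match per lexeme
Tokens: ID(x), OP(+), ID(z)


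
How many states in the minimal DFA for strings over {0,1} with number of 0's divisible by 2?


Track (count of 0) mod 2: states 0..1, accept at 0
Minimal DFA: 2 states


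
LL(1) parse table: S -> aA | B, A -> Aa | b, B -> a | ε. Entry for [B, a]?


For [B, a]: 'a' ∈ FIRST(a)
Entry: B -> a


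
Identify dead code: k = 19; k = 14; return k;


first assignment to k is overwritten before any read
Dead: 'k = 19'


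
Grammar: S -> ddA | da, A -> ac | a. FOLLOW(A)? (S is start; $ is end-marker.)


$ ∈ FOLLOW(S). For each A -> αBβ: add FIRST(β)\{ε} to FOLLOW(B); if β nullable, add FOLLOW(A).
FOLLOW(A) = {$}


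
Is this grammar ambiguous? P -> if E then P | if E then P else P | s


dangling else: 'if E then if E then s else s' parses two ways
Ambiguous


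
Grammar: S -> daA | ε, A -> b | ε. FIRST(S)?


Per alternative of S: FIRST(daA) = {d}; FIRST(ε) = {ε}
FIRST(S) = {d, ε}


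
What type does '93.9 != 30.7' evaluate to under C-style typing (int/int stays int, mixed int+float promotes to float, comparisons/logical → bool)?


Operand types: float != float
Rule: comparison yields bool
Result type: bool


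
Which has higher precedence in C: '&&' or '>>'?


'>>' is shift (level 8); '&&' is logical AND (level 2)
Higher level binds tighter
'>>' has higher precedence than '&&'


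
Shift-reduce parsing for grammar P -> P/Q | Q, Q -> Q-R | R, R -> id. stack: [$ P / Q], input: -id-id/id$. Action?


'-' can extend Q; shift to build Q -> Q-R
Action: shift


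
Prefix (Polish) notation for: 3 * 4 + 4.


left-to-right (same/higher precedence on left): tree is (+ (* 3 4) 4)
Prefix: + * 3 4 4


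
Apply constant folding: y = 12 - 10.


12 - 10 = 2 at compile time
Optimized: y = 2


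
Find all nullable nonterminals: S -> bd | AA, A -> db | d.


A nonterminal is nullable iff some alternative derives ε (directly, or every symbol in it is nullable)
Nullable: {}


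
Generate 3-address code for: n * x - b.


Break into single-operator statements:
t1 = n * x
t2 = t1 - b


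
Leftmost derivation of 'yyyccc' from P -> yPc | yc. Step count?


Derivation: P => yPc => yyPcc => yyyccc
Steps: 3


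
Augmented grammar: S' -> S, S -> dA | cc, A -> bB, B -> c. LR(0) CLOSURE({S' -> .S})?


Start: S' -> .S
For each item with dot before a nonterminal B, add B -> .γ for every B-production
Closure: [S' -> .S, S -> .dA, S -> .cc]


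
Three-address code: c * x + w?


Break into single-operator statements:
t1 = c * x
t2 = t1 + w


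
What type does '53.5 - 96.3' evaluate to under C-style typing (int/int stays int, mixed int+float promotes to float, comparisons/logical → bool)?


Operand types: float - float
Rule: mixed int/float promotes to float; int/int stays int
Result type: float


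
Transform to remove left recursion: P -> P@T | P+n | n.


Left-recursive alternatives: P@T, P+n; non-recursive: n
Introduce P': P -> nP', P' -> @TP' | +nP' | ε


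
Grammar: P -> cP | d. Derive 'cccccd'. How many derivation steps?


Derivation: P => cP => ccP => cccP => ccccP => cccccP => cccccd
Steps: 6


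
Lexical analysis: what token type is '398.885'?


Pattern: digits with a decimal point
Type: FLOAT_LITERAL


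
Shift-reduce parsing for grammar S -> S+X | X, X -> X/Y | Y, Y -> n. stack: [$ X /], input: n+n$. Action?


no handle; shift 'n'
Action: shift


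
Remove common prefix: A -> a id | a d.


Common prefix: 'a'
Factored: A -> a A', A' -> id | d


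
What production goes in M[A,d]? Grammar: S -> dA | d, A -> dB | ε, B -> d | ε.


For [A, d]: 'd' ∈ FIRST(dB)
Entry: A -> dB


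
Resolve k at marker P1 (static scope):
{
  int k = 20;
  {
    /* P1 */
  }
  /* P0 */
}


P1's block does not declare k; resolves to the enclosing declaration at depth 0
k = 20


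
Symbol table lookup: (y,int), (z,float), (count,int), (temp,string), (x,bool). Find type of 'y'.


Lookup 'y' → type int


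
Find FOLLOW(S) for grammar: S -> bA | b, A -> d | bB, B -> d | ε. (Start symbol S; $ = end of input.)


$ ∈ FOLLOW(S). For each A -> αBβ: add FIRST(β)\{ε} to FOLLOW(B); if β nullable, add FOLLOW(A).
FOLLOW(S) = {$}


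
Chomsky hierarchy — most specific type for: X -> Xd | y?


Left-linear: every RHS is a terminal or one nonterminal followed by a terminal
Classification: Type 3 (Regular)


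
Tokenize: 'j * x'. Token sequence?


Scan left to right, longest-match per lexeme
Tokens: ID(j), OP(*), ID(x)


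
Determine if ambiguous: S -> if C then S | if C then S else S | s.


dangling else: 'if C then if C then s else s' parses two ways
Ambiguous


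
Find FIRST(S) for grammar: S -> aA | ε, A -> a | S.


Per alternative of S: FIRST(aA) = {a}; FIRST(ε) = {ε}
FIRST(S) = {a, ε}


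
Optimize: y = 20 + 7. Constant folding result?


20 + 7 = 27 at compile time
Optimized: y = 27


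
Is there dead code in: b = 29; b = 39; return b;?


first assignment to b is overwritten before any read
Dead: 'b = 29'


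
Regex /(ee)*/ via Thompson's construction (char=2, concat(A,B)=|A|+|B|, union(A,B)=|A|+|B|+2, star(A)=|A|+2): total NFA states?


Syntax tree has 2 char leaf(s), 0 union(s), 1 star(s)
chars contribute 2×2 = 4; each union adds +2; each star adds +2
Total: 4 + 0 + 2 = 6 states


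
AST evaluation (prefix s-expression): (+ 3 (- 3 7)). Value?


Evaluate inner: (- 3 7) = -4
Evaluate root: (+ 3 -4) = -1
Result: -1


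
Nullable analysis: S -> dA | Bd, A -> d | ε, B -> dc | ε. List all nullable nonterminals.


A nonterminal is nullable iff some alternative derives ε (directly, or every symbol in it is nullable)
Nullable: {A, B}


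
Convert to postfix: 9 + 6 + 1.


Left to right (same or higher precedence on left)
Postfix: 9 6 + 1 +


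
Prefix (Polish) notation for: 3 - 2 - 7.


left-to-right (same/higher precedence on left): tree is (- (- 3 2) 7)
Prefix: - - 3 2 7


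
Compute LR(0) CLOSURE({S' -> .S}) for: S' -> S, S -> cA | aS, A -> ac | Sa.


Start: S' -> .S
For each item with dot before a nonterminal B, add B -> .γ for every B-production
Closure: [S' -> .S, S -> .cA, S -> .aS]


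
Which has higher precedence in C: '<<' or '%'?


'%' is multiplicative (level 10); '<<' is shift (level 8)
Higher level binds tighter
'%' has higher precedence than '<<'


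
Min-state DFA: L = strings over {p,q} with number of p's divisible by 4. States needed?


Track (count of p) mod 4: states 0..3, accept at 0
Minimal DFA: 4 states


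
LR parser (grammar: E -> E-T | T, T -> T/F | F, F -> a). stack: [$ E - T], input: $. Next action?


handle 'E-T' on top; lookahead ∈ FOLLOW(E) = {-, $}
Action: reduce (E -> E-T)


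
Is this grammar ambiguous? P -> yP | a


right-linear, alternatives start with distinct terminals 'y' vs 'a': unique leftmost derivation
Unambiguous


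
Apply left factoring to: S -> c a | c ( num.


Common prefix: 'c'
Factored: S -> c S', S' -> a | ( num


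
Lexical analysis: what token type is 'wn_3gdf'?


Pattern: letter/underscore followed by alphanumerics, not a keyword
Type: IDENTIFIER


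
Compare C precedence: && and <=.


'<=' is relational (level 7); '&&' is logical AND (level 2)
Higher level binds tighter
'<=' has higher precedence than '&&'


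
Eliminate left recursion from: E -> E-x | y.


Left-recursive alternatives: E-x; non-recursive: y
Introduce E': E -> yE', E' -> -xE' | ε


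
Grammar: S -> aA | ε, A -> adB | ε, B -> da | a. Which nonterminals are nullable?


A nonterminal is nullable iff some alternative derives ε (directly, or every symbol in it is nullable)
Nullable: {A, S}


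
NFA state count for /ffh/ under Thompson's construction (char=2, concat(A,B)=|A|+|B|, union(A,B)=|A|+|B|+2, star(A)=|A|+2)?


Syntax tree has 3 char leaf(s), 0 union(s), 0 star(s)
chars contribute 3×2 = 6; each union adds +2; each star adds +2
Total: 6 + 0 + 0 = 6 states


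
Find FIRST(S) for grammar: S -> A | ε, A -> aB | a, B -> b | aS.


Per alternative of S: FIRST(A) = {a}; FIRST(ε) = {ε}
FIRST(S) = {a, ε}


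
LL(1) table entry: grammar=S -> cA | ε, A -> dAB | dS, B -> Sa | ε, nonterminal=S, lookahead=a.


For [S, a]: ε is nullable and 'a' ∈ FOLLOW(S)
Entry: S -> ε


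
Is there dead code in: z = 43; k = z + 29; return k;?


z is read by k's definition; k is returned
No dead code


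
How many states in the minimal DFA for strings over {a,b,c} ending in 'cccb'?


Track the longest suffix of input matching a prefix of 'cccb': 5 classes (prefixes of length 0..4)
Minimal DFA: 5 states


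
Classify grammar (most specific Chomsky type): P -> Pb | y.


Left-linear: every RHS is a terminal or one nonterminal followed by a terminal
Classification: Type 3 (Regular)


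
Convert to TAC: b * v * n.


Break into single-operator statements:
t1 = b * v
t2 = t1 * n


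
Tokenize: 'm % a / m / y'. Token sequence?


Scan left to right, longest-match per lexeme
Tokens: ID(m), OP(%), ID(a), OP(/), ID(m), OP(/), ID(y)


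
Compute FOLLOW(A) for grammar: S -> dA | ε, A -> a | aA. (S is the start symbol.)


$ ∈ FOLLOW(S). For each A -> αBβ: add FIRST(β)\{ε} to FOLLOW(B); if β nullable, add FOLLOW(A).
FOLLOW(A) = {$}


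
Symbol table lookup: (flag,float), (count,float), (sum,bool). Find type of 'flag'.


Lookup 'flag' → type float


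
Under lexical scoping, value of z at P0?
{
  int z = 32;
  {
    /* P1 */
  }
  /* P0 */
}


z declared in the same block as P0
z = 32


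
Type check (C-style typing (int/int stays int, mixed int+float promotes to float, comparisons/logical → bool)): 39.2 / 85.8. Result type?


Operand types: float / float
Rule: mixed int/float promotes to float; int/int stays int
Result type: float


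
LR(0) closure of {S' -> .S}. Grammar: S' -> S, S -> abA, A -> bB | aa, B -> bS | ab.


Start: S' -> .S
For each item with dot before a nonterminal B, add B -> .γ for every B-production
Closure: [S' -> .S, S -> .abA]


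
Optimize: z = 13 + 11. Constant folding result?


13 + 11 = 24 at compile time
Optimized: z = 24


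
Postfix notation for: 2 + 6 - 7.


Left to right (same or higher precedence on left)
Postfix: 2 6 + 7 -


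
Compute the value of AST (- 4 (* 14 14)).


Evaluate inner: (* 14 14) = 196
Evaluate root: (- 4 196) = -192
Result: -192


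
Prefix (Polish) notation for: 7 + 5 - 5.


left-to-right (same/higher precedence on left): tree is (- (+ 7 5) 5)
Prefix: - + 7 5 5


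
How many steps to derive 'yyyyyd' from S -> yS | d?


Derivation: S => yS => yyS => yyyS => yyyyS => yyyyyS => yyyyyd
Steps: 6


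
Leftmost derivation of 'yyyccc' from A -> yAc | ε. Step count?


Derivation: A => yAc => yyAcc => yyyAccc => yyyccc
Steps: 4


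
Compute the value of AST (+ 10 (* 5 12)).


Evaluate inner: (* 5 12) = 60
Evaluate root: (+ 10 60) = 70
Result: 70


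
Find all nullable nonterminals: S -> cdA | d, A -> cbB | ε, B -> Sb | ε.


A nonterminal is nullable iff some alternative derives ε (directly, or every symbol in it is nullable)
Nullable: {A, B}


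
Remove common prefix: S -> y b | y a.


Common prefix: 'y'
Factored: S -> y S', S' -> b | a


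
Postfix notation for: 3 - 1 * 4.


* has higher precedence, evaluate 1*4 first
Postfix: 3 1 4 * -


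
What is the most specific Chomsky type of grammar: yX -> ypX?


LHS has context (more than one symbol) and |LHS| ≤ |RHS|
Classification: Type 1 (Context-Sensitive)


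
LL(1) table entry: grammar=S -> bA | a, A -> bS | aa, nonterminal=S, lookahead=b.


For [S, b]: 'b' ∈ FIRST(bA)
Entry: S -> bA


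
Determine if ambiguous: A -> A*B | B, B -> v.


precedence layered via separate nonterminal B: deterministic
Unambiguous


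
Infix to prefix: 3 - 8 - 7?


left-to-right (same/higher precedence on left): tree is (- (- 3 8) 7)
Prefix: - - 3 8 7


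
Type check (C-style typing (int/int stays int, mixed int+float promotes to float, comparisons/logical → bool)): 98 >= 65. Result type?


Operand types: int >= int
Rule: comparison yields bool
Result type: bool


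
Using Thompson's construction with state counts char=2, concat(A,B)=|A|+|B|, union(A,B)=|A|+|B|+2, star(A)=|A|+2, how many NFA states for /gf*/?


Syntax tree has 2 char leaf(s), 0 union(s), 1 star(s)
chars contribute 2×2 = 4; each union adds +2; each star adds +2
Total: 4 + 0 + 2 = 6 states


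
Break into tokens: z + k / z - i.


Scan left to right, longest-match per lexeme
Tokens: ID(z), OP(+), ID(k), OP(/), ID(z), OP(-), ID(i)


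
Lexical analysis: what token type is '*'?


Pattern: operator symbol
Type: OPERATOR


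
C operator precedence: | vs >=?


'>=' is relational (level 7); '|' is bitwise OR (level 3)
Higher level binds tighter
'>=' has higher precedence than '|'


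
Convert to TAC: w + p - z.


Break into single-operator statements:
t1 = w + p
t2 = t1 - z


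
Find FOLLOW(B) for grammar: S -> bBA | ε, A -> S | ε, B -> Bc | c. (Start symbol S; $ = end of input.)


$ ∈ FOLLOW(S). For each A -> αBβ: add FIRST(β)\{ε} to FOLLOW(B); if β nullable, add FOLLOW(A).
FOLLOW(B) = {$, b, c}


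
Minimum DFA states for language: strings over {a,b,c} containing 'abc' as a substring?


KMP-style automaton: 3 progress states + 1 absorbing accept = 4
Minimal DFA: 4 states


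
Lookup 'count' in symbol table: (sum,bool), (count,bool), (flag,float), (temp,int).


Lookup 'count' → type bool


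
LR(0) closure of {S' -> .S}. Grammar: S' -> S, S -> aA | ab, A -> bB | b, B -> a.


Start: S' -> .S
For each item with dot before a nonterminal B, add B -> .γ for every B-production
Closure: [S' -> .S, S -> .aA, S -> .ab]


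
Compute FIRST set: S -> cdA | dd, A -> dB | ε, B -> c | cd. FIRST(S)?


Per alternative of S: FIRST(cdA) = {c}; FIRST(dd) = {d}
FIRST(S) = {c, d}


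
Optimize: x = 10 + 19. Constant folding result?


10 + 19 = 29 at compile time
Optimized: x = 29


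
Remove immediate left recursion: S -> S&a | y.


Left-recursive alternatives: S&a; non-recursive: y
Introduce S': S -> yS', S' -> &aS' | ε


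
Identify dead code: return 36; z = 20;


statement follows a return and is unreachable
Dead: 'z = 20'


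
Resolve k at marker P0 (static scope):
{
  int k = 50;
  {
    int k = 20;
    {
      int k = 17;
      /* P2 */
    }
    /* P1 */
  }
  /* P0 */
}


k declared in the same block as P0
k = 50


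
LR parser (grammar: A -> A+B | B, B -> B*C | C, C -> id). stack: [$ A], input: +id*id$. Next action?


shift '+' to continue A -> A+B
Action: shift


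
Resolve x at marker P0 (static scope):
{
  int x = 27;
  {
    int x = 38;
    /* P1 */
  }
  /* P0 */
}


x declared in the same block as P0
x = 27


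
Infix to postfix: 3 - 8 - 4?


Left to right (same or higher precedence on left)
Postfix: 3 8 - 4 -


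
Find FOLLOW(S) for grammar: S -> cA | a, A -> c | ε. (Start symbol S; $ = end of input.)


$ ∈ FOLLOW(S). For each A -> αBβ: add FIRST(β)\{ε} to FOLLOW(B); if β nullable, add FOLLOW(A).
FOLLOW(S) = {$}


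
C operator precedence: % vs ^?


'%' is multiplicative (level 10); '^' is bitwise XOR (level 4)
Higher level binds tighter
'%' has higher precedence than '^'


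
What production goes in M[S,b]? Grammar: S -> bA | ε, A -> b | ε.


For [S, b]: 'b' ∈ FIRST(bA)
Entry: S -> bA


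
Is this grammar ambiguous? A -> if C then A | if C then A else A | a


dangling else: 'if C then if C then a else a' parses two ways
Ambiguous


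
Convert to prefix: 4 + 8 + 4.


left-to-right (same/higher precedence on left): tree is (+ (+ 4 8) 4)
Prefix: + + 4 8 4


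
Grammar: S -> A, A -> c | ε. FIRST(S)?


Per alternative of S: FIRST(A) = {c, ε}
FIRST(S) = {c, ε}


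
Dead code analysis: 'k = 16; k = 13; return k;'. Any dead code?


first assignment to k is overwritten before any read
Dead: 'k = 16'


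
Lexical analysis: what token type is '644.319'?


Pattern: digits with a decimal point
Type: FLOAT_LITERAL


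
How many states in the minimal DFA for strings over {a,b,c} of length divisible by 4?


Track length mod 4: states 0..3, accept at 0
Minimal DFA: 4 states


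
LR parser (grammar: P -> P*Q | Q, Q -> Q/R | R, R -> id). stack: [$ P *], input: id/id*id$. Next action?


no handle ('P*' is not any RHS); shift 'id'
Action: shift


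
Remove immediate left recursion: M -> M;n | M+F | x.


Left-recursive alternatives: M;n, M+F; non-recursive: x
Introduce M': M -> xM', M' -> ;nM' | +FM' | ε


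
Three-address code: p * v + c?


Break into single-operator statements:
t1 = p * v
t2 = t1 + c


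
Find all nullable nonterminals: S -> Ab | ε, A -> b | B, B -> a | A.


A nonterminal is nullable iff some alternative derives ε (directly, or every symbol in it is nullable)
Nullable: {S}


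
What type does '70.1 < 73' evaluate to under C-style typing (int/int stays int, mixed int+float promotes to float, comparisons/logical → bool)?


Operand types: float < int
Rule: comparison yields bool
Result type: bool


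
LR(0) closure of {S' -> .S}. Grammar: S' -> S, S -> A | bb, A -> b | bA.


Start: S' -> .S
For each item with dot before a nonterminal B, add B -> .γ for every B-production
Closure: [S' -> .S, S -> .A, S -> .bb, A -> .b, A -> .bA]


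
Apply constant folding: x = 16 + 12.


16 + 12 = 28 at compile time
Optimized: x = 28


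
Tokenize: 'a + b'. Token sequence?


Scan left to right, longest-match per lexeme
Tokens: ID(a), OP(+), ID(b)


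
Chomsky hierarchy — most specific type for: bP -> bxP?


LHS has context (more than one symbol) and |LHS| ≤ |RHS|
Classification: Type 1 (Context-Sensitive)
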